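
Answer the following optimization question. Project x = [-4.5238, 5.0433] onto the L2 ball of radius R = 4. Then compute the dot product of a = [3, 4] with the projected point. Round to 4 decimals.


Step 1: Compute ||x|| (intermediates to 6 decimals).
||x|| = sqrt((-4.5238)^2 + 5.0433^2) = 6.774927
Step 2: Project.
Since ||x|| > R, scale = R/||x|| = 4/6.774927 = 0.590412, proj(x) = scale * x
proj(x) = [-2.670906, 2.977625]
Step 3: Dot product.
a^T * proj(x) = 3*(-2.670906) + 4*2.977625 = 3.8978


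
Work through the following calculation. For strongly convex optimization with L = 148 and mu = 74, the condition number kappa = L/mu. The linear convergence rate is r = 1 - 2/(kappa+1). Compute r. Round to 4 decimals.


Step 1: Compute the condition number.
kappa = L/mu = 148/74 = 2.0
Step 2: Compute the convergence rate.
r = 1 - 2/(kappa + 1) = 1 - 2*mu/(L + mu) = (L - mu)/(L + mu) = 74/222 = 0.3333


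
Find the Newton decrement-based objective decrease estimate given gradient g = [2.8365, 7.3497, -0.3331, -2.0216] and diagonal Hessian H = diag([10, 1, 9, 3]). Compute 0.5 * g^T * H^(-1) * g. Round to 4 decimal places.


Step 1: H is diagonal, so H^(-1) * g = [0.2837, 7.3497, -0.037, -0.6739].
Step 2: g^T H^(-1) g = sum_i g_i^2 / H_ii
  = (2.8365)^2/10 + (7.3497)^2/1 + (-0.3331)^2/9 + (-2.0216)^2/3
  = 0.8046 + 54.0181 + 0.0123 + 1.3623 = 56.1973
Step 3: Objective decrease = 0.5 * g^T H^(-1) g = 28.0986


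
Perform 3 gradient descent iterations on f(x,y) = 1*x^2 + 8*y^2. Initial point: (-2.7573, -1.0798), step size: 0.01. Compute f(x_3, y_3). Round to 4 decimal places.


Gradient descent on f(x,y) = 1*x^2 + 8*y^2.
Starting point: (-2.7573, -1.0798), alpha = 0.01
Step 1: grad_x = 2*1*-2.7573 = -5.5146, grad_y = 2*8*-1.0798 = -17.2768
  x_1 = -2.7573 - 0.01*-5.5146 = -2.7022
  y_1 = -1.0798 - 0.01*-17.2768 = -0.907
Step 2: grad_x = 2*1*-2.7022 = -5.4043, grad_y = 2*8*-0.907 = -14.5125
  x_2 = -2.7022 - 0.01*-5.4043 = -2.6481
  y_2 = -0.907 - 0.01*-14.5125 = -0.7619
Step 3: grad_x = 2*1*-2.6481 = -5.2962, grad_y = 2*8*-0.7619 = -12.1905
  x_3 = -2.6481 - 0.01*-5.2962 = -2.5951
  y_3 = -0.7619 - 0.01*-12.1905 = -0.64
f(-2.5951, -0.64) = 1*(-2.5951)^2 + 8*(-0.64)^2 = 10.0116


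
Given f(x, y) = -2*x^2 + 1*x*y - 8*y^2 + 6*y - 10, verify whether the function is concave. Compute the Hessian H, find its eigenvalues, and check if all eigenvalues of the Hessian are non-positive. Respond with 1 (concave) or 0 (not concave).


The Hessian of f(x,y) = -2*x^2 + 1*x*y - 8*y^2 + 6*y - 10 is:
H = [[-4, 1], [1, -16]]
Trace = -4 - 16 = -20
Determinant = -4*-16 - (1)^2 = 63
Discriminant = (-20)^2 - 4*63 = 148.0
Eigenvalues: lambda_1 = -16.0828, lambda_2 = -3.9172
The function is concave.

1


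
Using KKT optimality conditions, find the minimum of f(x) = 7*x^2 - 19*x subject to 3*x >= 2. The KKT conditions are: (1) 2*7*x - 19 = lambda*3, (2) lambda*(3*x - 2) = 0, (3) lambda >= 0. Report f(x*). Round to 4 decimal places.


Step 1: Try lambda = 0 (constraint inactive).
Stationarity: 2*7*x - 19 = 0
x* = 19/(2*7) = 19/14 = 1.3571 (rounded; the exact value 19/14 is used below)
Check constraint: 3*1.3571 = 4.0713 >= 2 -- satisfied.
Step 2: Compute optimal value.
f(x*) = 7*(19/14)^2 - 19*(19/14) = -12.8929


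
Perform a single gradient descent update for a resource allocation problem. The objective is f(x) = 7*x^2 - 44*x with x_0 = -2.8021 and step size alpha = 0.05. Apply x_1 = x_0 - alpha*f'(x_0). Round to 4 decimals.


We compute the gradient at x_0 and apply the update.
f'(x) = 14*x - 44
f'(-2.8021) = 14*-2.8021 - 44 = -83.2294
x_1 = -2.8021 - 0.05*-83.2294 = 1.3594


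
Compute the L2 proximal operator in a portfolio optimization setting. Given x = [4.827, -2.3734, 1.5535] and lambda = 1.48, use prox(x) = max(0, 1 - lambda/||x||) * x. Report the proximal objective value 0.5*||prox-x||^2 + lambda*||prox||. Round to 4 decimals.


Step 1: Compute ||x||.
||x|| = 5.5988
Step 2: Compute scaling factor.
scale = max(0, 1 - 1.48/5.5988) = 0.7357
Step 3: prox(x) = [3.551, -1.746, 1.1428]
||prox(x)|| = 4.1188
Step 4: Proximal objective.
0.5*||prox-x||^2 = 1.0952
lambda*||prox|| = 6.0958
Total = 7.191


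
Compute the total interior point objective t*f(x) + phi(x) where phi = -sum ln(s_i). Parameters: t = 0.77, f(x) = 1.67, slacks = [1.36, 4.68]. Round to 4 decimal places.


Step 1: Compute log-barrier.
ln values: [0.3075, 1.5433]
phi = -(0.3075 + 1.5433) = -1.8508
Step 2: Compute augmented objective.
t*f(x) = 0.77*1.67 = 1.2859
Total = 1.2859 - 1.8508 = -0.5649


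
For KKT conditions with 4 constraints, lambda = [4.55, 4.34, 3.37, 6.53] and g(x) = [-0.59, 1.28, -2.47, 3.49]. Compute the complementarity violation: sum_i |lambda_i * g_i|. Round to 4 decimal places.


KKT complementary slackness check:
lambda_1 * g_1 = 4.55 * -0.59 = -2.6845
lambda_2 * g_2 = 4.34 * 1.28 = 5.5552
lambda_3 * g_3 = 3.37 * -2.47 = -8.3239
lambda_4 * g_4 = 6.53 * 3.49 = 22.7897
Total violation = 2.6845 + 5.5552 + 8.3239 + 22.7897 = 39.3533


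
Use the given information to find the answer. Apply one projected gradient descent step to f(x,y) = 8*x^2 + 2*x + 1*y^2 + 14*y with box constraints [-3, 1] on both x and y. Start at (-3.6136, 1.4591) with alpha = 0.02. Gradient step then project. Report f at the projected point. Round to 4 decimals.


Step 1: Compute gradient at (-3.6136, 1.4591).
grad_x = 2*8*-3.6136 + 2 = -55.8176
grad_y = 2*1*1.4591 + 14 = 16.9182
Step 2: Gradient step.
x_raw = -3.6136 - 0.02*-55.8176 = -2.4972
y_raw = 1.4591 - 0.02*16.9182 = 1.1207
Step 3: Project onto [-3, 1].
x_proj = clip(-2.4972) = -2.4972
y_proj = clip(1.1207) = 1.0
Step 4: Evaluate f.
f(-2.4972, 1.0) = 59.8955


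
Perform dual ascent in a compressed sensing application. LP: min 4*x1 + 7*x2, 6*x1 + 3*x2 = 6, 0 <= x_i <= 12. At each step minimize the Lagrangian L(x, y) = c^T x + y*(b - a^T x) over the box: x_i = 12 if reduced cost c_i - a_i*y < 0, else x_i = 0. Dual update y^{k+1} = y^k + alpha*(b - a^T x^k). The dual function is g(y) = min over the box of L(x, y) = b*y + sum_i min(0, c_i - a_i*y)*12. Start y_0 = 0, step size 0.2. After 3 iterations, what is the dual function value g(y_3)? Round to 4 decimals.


Dual ascent for LP: min 4*x1 + 7*x2, 6*x1 + 3*x2 = 6, 0 <= x_i <= 12
Step 1: y^k = 0.0, reduced costs: (4.0, 7.0)
  x^k = (0.0, 0.0), subgradient = b - a^T x = 6.0
  y^{k+1} = 0.0 + 0.2*6.0 = 1.2
Step 2: y^k = 1.2, reduced costs: (-3.2, 3.4)
  x^k = (12.0, 0.0), subgradient = b - a^T x = -66.0
  y^{k+1} = 1.2 + 0.2*-66.0 = -12.0
Step 3: y^k = -12.0, reduced costs: (76.0, 43.0)
  x^k = (0.0, 0.0), subgradient = b - a^T x = 6.0
  y^{k+1} = -12.0 + 0.2*6.0 = -10.8
Dual objective at y_3 = -10.8: reduced costs (68.8, 39.4), box minimizer x = (0.0, 0.0)
g(y_3) = b*y + (c1 - a1*y)*x1 + (c2 - a2*y)*x2 = 6*(-10.8) + 68.8*0.0 + 39.4*0.0 = -64.8 + 0.0 + 0.0 = -64.8


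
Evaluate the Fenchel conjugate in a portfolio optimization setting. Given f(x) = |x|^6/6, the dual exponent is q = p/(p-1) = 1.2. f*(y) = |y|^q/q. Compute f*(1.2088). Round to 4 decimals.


The conjugate exponent q satisfies 1/p + 1/q = 1.
p = 6, so q = 6/(6 - 1) = 1.2
|y|^q = 1.2088^1.2 = 1.2555
f*(1.2088) = 1.2555 / 1.2 = 1.0463


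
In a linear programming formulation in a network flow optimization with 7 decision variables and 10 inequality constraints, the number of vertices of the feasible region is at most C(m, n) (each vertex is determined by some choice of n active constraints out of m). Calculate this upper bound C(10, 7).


Each vertex corresponds to some choice of n active constraints out of m, so the number of vertices is at most C(m, n) = m! / (n!(m-n)!).
m = 10, n = 7
Numerator: 10 * 9 * 8 * 7 * 6 * 5 * 4
Denominator: 7! = 5040
C(10, 7) = 120


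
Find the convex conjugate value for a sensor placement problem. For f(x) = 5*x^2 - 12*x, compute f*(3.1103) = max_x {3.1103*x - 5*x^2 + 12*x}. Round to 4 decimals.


f*(y) = sup_x {y*x - a*x^2 - b*x} = sup_x {(y-b)*x - a*x^2}
FOC: (y - b) - 2a*x = 0 => x* = (y - b)/(2a)
x* = (3.1103 + 12)/(2*5) = 1.511
f*(3.1103) = (y-b)^2/(4a) = (3.1103 + 12)^2/(4*5)
= 228.3212/20 = 11.4161


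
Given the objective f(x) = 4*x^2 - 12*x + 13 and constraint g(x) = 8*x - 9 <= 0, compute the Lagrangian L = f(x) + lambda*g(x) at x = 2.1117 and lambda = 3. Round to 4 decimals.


Step 1: Evaluate f(x).
f(2.1117) = 4*2.1117^2 - 12*2.1117 + 13 = 5.4967
Step 2: Evaluate g(x).
g(2.1117) = 8*2.1117 - 9 = 7.8936
Step 3: Compute Lagrangian.
L = 5.4967 + 3*7.8936 = 29.1775


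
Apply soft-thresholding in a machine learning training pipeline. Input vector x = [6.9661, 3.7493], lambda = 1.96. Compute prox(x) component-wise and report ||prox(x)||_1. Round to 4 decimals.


Soft-thresholding with lambda = 1.96:
prox(6.9661) = sign(6.9661)*max(|6.9661| - 1.96, 0) = 5.0061
prox(3.7493) = sign(3.7493)*max(|3.7493| - 1.96, 0) = 1.7893
prox(x) = [5.0061, 1.7893]
||prox(x)||_1 = 5.0061 + 1.7893 = 6.7954


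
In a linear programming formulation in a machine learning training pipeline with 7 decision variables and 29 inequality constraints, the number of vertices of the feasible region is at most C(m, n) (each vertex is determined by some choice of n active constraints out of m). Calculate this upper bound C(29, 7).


Each vertex corresponds to some choice of n active constraints out of m, so the number of vertices is at most C(m, n) = m! / (n!(m-n)!).
m = 29, n = 7
Numerator: 29 * 28 * 27 * 26 * 25 * 24 * 23
Denominator: 7! = 5040
C(29, 7) = 1560780


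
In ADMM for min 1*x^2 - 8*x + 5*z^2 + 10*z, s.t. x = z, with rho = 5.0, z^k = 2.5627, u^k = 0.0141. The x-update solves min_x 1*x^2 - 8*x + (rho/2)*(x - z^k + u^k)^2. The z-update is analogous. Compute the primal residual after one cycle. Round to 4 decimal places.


ADMM iteration with rho = 5.0, z^k = 2.5627, u^k = 0.0141
Step 1: x-update.
Minimize 1*x^2 - 8*x + (5.0/2)*(x - 2.5627 + 0.0141)^2
FOC: (2*1 + 5.0)*x = 8 + 5.0*(2.5627 - 0.0141)
x^{k+1} = 2.9633
Step 2: z-update.
Minimize 5*z^2 + 10*z + (5.0/2)*(2.9633 - z + 0.0141)^2
FOC: (2*5 + 5.0)*z = -10 + 5.0*(2.9633 + 0.0141)
z^{k+1} = 0.3258
Step 3: u-update.
u^{k+1} = 0.0141 + 2.9633 - 0.3258 = 2.6516
Step 4: Primal residual = |2.9633 - 0.3258| = 2.6375


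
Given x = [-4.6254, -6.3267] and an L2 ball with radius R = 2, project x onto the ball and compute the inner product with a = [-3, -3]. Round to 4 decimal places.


Step 1: Compute ||x|| (intermediates to 6 decimals).
||x|| = sqrt((-4.6254)^2 + (-6.3267)^2) = 7.837184
Step 2: Project.
Since ||x|| > R, scale = R/||x|| = 2/7.837184 = 0.255194, proj(x) = scale * x
proj(x) = [-1.180374, -1.614536]
Step 3: Dot product.
a^T * proj(x) = -3*(-1.180374) - 3*(-1.614536) = 8.3847


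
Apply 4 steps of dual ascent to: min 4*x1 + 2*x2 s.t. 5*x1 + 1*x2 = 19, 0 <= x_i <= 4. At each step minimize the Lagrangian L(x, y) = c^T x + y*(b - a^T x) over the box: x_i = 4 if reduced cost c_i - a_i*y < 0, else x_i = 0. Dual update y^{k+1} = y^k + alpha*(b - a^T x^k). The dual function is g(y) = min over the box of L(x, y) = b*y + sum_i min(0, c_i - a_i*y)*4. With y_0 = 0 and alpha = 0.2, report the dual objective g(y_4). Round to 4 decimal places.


Dual ascent for LP: min 4*x1 + 2*x2, 5*x1 + 1*x2 = 19, 0 <= x_i <= 4
Step 1: y^k = 0.0, reduced costs: (4.0, 2.0)
  x^k = (0.0, 0.0), subgradient = b - a^T x = 19.0
  y^{k+1} = 0.0 + 0.2*19.0 = 3.8
Step 2: y^k = 3.8, reduced costs: (-15.0, -1.8)
  x^k = (4.0, 4.0), subgradient = b - a^T x = -5.0
  y^{k+1} = 3.8 + 0.2*-5.0 = 2.8
Step 3: y^k = 2.8, reduced costs: (-10.0, -0.8)
  x^k = (4.0, 4.0), subgradient = b - a^T x = -5.0
  y^{k+1} = 2.8 + 0.2*-5.0 = 1.8
Step 4: y^k = 1.8, reduced costs: (-5.0, 0.2)
  x^k = (4.0, 0.0), subgradient = b - a^T x = -1.0
  y^{k+1} = 1.8 + 0.2*-1.0 = 1.6
Dual objective at y_4 = 1.6: reduced costs (-4.0, 0.4), box minimizer x = (4.0, 0.0)
g(y_4) = b*y + (c1 - a1*y)*x1 + (c2 - a2*y)*x2 = 19*1.6 + (-4.0)*4.0 + 0.4*0.0 = 30.4 - 16.0 + 0.0 = 14.4


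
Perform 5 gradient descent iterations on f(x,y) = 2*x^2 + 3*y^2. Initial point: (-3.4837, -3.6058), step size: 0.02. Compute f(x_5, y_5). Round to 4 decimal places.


Gradient descent on f(x,y) = 2*x^2 + 3*y^2.
Starting point: (-3.4837, -3.6058), alpha = 0.02
Step 1: grad_x = 2*2*-3.4837 = -13.9348, grad_y = 2*3*-3.6058 = -21.6348
  x_1 = -3.4837 - 0.02*-13.9348 = -3.205
  y_1 = -3.6058 - 0.02*-21.6348 = -3.1731
Step 2: grad_x = 2*2*-3.205 = -12.82, grad_y = 2*3*-3.1731 = -19.0386
  x_2 = -3.205 - 0.02*-12.82 = -2.9486
  y_2 = -3.1731 - 0.02*-19.0386 = -2.7923
Step 3: grad_x = 2*2*-2.9486 = -11.7944, grad_y = 2*3*-2.7923 = -16.754
  x_3 = -2.9486 - 0.02*-11.7944 = -2.7127
  y_3 = -2.7923 - 0.02*-16.754 = -2.4573
Step 4: grad_x = 2*2*-2.7127 = -10.8509, grad_y = 2*3*-2.4573 = -14.7435
  x_4 = -2.7127 - 0.02*-10.8509 = -2.4957
  y_4 = -2.4573 - 0.02*-14.7435 = -2.1624
Step 5: grad_x = 2*2*-2.4957 = -9.9828, grad_y = 2*3*-2.1624 = -12.9743
  x_5 = -2.4957 - 0.02*-9.9828 = -2.296
  y_5 = -2.1624 - 0.02*-12.9743 = -1.9029
f(-2.296, -1.9029) = 2*(-2.296)^2 + 3*(-1.9029)^2 = 21.4067


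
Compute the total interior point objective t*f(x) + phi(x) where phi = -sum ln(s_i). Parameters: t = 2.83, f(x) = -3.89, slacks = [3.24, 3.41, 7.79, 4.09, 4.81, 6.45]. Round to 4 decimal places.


Step 1: Compute log-barrier.
ln values: [1.1756, 1.2267, 2.0528, 1.4085, 1.5707, 1.8641]
phi = -(1.1756 + 1.2267 + 2.0528 + 1.4085 + 1.5707 + 1.8641) = -9.2984
Step 2: Compute augmented objective.
t*f(x) = 2.83*-3.89 = -11.0087
Total = -11.0087 - 9.2984 = -20.3071


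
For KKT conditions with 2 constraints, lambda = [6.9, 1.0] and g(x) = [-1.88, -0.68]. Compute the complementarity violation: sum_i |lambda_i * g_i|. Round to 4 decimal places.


KKT complementary slackness check:
lambda_1 * g_1 = 6.9 * -1.88 = -12.972
lambda_2 * g_2 = 1.0 * -0.68 = -0.68
Total violation = 12.972 + 0.68 = 13.652


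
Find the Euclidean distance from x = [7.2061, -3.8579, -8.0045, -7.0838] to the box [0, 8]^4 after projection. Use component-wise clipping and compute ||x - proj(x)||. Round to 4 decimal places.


Project each component onto [0, 8].
clip(7.2061) = 7.2061, clip(-3.8579) = 0.0, clip(-8.0045) = 0.0, clip(-7.0838) = 0.0
Projection = [7.2061, 0.0, 0.0, 0.0]
Squared diffs: [0.0, 14.8834, 64.072, 50.1802]
Distance = sqrt(129.1356) = 11.3638


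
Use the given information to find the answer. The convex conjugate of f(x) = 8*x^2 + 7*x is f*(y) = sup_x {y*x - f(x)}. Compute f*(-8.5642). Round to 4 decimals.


f*(y) = sup_x {y*x - a*x^2 - b*x} = sup_x {(y-b)*x - a*x^2}
FOC: (y - b) - 2a*x = 0 => x* = (y - b)/(2a)
x* = (-8.5642 - 7)/(2*8) = -0.9728
f*(-8.5642) = (y-b)^2/(4a) = (-8.5642 - 7)^2/(4*8)
= 242.2443/32 = 7.5701


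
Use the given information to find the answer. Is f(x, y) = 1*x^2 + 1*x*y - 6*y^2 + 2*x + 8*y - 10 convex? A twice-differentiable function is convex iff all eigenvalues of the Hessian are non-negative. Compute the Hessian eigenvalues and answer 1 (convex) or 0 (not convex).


The Hessian of f(x,y) = 1*x^2 + 1*x*y - 6*y^2 + 2*x + 8*y - 10 is:
H = [[2, 1], [1, -12]]
Trace = 2 - 12 = -10
Determinant = 2*-12 - (1)^2 = -25
Discriminant = (-10)^2 - 4*-25 = 200.0
Eigenvalues: lambda_1 = -12.0711, lambda_2 = 2.0711
The function is not convex.

0


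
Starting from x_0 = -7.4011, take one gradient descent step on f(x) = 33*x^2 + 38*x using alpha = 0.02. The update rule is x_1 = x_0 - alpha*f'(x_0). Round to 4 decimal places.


We compute the gradient at x_0 and apply the update.
f'(x) = 66*x + 38
f'(-7.4011) = 66*-7.4011 + 38 = -450.4726
x_1 = -7.4011 - 0.02*-450.4726 = 1.6084


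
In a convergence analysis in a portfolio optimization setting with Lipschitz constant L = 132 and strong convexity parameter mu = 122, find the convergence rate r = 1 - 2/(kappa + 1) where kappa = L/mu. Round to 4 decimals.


Step 1: Compute the condition number.
kappa = L/mu = 132/122 = 1.082
Step 2: Compute the convergence rate.
r = 1 - 2/(kappa + 1) = 1 - 2*mu/(L + mu) = (L - mu)/(L + mu) = 10/254 = 0.0394


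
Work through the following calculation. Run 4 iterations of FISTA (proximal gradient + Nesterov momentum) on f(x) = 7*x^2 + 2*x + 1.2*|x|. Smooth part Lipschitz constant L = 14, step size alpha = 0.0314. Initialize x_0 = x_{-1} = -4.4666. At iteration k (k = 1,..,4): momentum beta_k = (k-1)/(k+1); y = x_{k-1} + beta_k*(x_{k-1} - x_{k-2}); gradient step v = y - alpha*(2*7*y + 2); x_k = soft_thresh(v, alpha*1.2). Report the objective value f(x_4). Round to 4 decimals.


FISTA on f(x) = 7*x^2 + 2*x + 1.2*|x|
L = 14, alpha = 0.0314
Iteration 1: beta = 0.0, y = -4.4666 + 0.0*(-4.4666 + 4.4666) = -4.4666
  grad(y) = -60.5324, v = y - alpha*grad = -2.5659
  prox(v) = soft_thresh(-2.5659, 0.0377) = -2.5282
Iteration 2: beta = 0.3333, y = -2.5282 + 0.3333*(-2.5282 + 4.4666) = -1.8821
  grad(y) = -24.349, v = y - alpha*grad = -1.1175
  prox(v) = soft_thresh(-1.1175, 0.0377) = -1.0798
Iteration 3: beta = 0.5, y = -1.0798 + 0.5*(-1.0798 + 2.5282) = -0.3556
  grad(y) = -2.9791, v = y - alpha*grad = -0.2621
  prox(v) = soft_thresh(-0.2621, 0.0377) = -0.2244
Iteration 4: beta = 0.6, y = -0.2244 + 0.6*(-0.2244 + 1.0798) = 0.2888
  grad(y) = 6.0435, v = y - alpha*grad = 0.0991
  prox(v) = soft_thresh(0.0991, 0.0377) = 0.0614
f(x_4) = 7*0.0614^2 + 2*0.0614 + 1.2*|0.0614| = 0.2228


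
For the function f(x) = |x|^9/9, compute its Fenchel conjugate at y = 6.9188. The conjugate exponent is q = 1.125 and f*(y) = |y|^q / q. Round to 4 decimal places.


The conjugate exponent q satisfies 1/p + 1/q = 1.
p = 9, so q = 9/(9 - 1) = 1.125
|y|^q = 6.9188^1.125 = 8.8112
f*(6.9188) = 8.8112 / 1.125 = 7.8322


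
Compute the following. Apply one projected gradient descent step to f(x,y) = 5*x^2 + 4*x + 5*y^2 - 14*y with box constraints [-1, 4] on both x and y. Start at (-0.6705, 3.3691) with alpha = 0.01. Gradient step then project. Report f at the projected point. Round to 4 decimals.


Step 1: Compute gradient at (-0.6705, 3.3691).
grad_x = 2*5*-0.6705 + 4 = -2.705
grad_y = 2*5*3.3691 - 14 = 19.691
Step 2: Gradient step.
x_raw = -0.6705 - 0.01*-2.705 = -0.6435
y_raw = 3.3691 - 0.01*19.691 = 3.1722
Step 3: Project onto [-1, 4].
x_proj = clip(-0.6435) = -0.6435
y_proj = clip(3.1722) = 3.1722
Step 4: Evaluate f.
f(-0.6435, 3.1722) = 5.3996


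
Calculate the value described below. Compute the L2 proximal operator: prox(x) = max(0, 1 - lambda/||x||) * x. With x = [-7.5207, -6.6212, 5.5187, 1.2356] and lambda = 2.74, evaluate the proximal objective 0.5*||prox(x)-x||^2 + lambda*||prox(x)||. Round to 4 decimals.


Step 1: Compute ||x||.
||x|| = 11.5058
Step 2: Compute scaling factor.
scale = max(0, 1 - 2.74/11.5058) = 0.7619
Step 3: prox(x) = [-5.7297, -5.0444, 4.2045, 0.9414]
||prox(x)|| = 8.7658
Step 4: Proximal objective.
0.5*||prox-x||^2 = 3.7538
lambda*||prox|| = 24.0183
Total = 27.7722


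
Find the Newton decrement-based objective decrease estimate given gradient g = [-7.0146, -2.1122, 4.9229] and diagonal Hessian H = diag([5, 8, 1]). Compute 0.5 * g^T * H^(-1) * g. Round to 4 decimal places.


Step 1: H is diagonal, so H^(-1) * g = [-1.4029, -0.264, 4.9229].
Step 2: g^T H^(-1) g = sum_i g_i^2 / H_ii
  = (-7.0146)^2/5 + (-2.1122)^2/8 + (4.9229)^2/1
  = 9.8409 + 0.5577 + 24.2349 = 34.6335
Step 3: Objective decrease = 0.5 * g^T H^(-1) g = 17.3168


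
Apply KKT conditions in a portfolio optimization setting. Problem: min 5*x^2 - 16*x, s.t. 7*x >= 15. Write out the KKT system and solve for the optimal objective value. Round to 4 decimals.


Step 1: Try lambda = 0 (constraint inactive).
x_unc = 16/(2*5) = 1.6
Check: 7*1.6 = 11.2 < 15 -- violated!
Step 2: Constraint must be active: 7*x = 15
x* = 15/7 = 2.1429 (rounded; the exact value 15/7 is used below)
lambda = (2*5*(15/7) - 16)/7 = 0.7755
Step 3: Compute optimal value.
f(x*) = 5*(15/7)^2 - 16*(15/7) = -11.3265


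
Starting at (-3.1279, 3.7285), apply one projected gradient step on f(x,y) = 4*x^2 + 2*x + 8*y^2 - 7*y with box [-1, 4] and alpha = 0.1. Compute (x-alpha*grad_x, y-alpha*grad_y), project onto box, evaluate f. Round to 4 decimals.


Step 1: Compute gradient at (-3.1279, 3.7285).
grad_x = 2*4*-3.1279 + 2 = -23.0232
grad_y = 2*8*3.7285 - 7 = 52.656
Step 2: Gradient step.
x_raw = -3.1279 - 0.1*-23.0232 = -0.8256
y_raw = 3.7285 - 0.1*52.656 = -1.5371
Step 3: Project onto [-1, 4].
x_proj = clip(-0.8256) = -0.8256
y_proj = clip(-1.5371) = -1.0
Step 4: Evaluate f.
f(-0.8256, -1.0) = 16.0752


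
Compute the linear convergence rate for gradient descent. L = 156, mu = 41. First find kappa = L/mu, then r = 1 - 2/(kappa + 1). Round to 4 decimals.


Step 1: Compute the condition number.
kappa = L/mu = 156/41 = 3.8049
Step 2: Compute the convergence rate.
r = 1 - 2/(kappa + 1) = 1 - 2*mu/(L + mu) = (L - mu)/(L + mu) = 115/197 = 0.5838


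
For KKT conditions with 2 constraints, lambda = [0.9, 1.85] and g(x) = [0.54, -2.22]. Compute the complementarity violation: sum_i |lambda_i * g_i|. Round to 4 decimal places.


KKT complementary slackness check:
lambda_1 * g_1 = 0.9 * 0.54 = 0.486
lambda_2 * g_2 = 1.85 * -2.22 = -4.107
Total violation = 0.486 + 4.107 = 4.593


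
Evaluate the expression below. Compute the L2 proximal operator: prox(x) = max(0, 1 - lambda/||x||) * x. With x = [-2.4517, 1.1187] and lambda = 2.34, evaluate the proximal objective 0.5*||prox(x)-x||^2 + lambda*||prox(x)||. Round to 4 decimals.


Step 1: Compute ||x||.
||x|| = 2.6949
Step 2: Compute scaling factor.
scale = max(0, 1 - 2.34/2.6949) = 0.1317
Step 3: prox(x) = [-0.3228, 0.1473]
||prox(x)|| = 0.3549
Step 4: Proximal objective.
0.5*||prox-x||^2 = 2.7378
lambda*||prox|| = 0.8305
Total = 3.5682


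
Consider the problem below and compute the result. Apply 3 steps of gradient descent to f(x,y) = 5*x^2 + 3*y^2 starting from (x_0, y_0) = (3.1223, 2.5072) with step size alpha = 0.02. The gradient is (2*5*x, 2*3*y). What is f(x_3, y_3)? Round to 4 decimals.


Gradient descent on f(x,y) = 5*x^2 + 3*y^2.
Starting point: (3.1223, 2.5072), alpha = 0.02
Step 1: grad_x = 2*5*3.1223 = 31.223, grad_y = 2*3*2.5072 = 15.0432
  x_1 = 3.1223 - 0.02*31.223 = 2.4978
  y_1 = 2.5072 - 0.02*15.0432 = 2.2063
Step 2: grad_x = 2*5*2.4978 = 24.9784, grad_y = 2*3*2.2063 = 13.238
  x_2 = 2.4978 - 0.02*24.9784 = 1.9983
  y_2 = 2.2063 - 0.02*13.238 = 1.9416
Step 3: grad_x = 2*5*1.9983 = 19.9827, grad_y = 2*3*1.9416 = 11.6495
  x_3 = 1.9983 - 0.02*19.9827 = 1.5986
  y_3 = 1.9416 - 0.02*11.6495 = 1.7086
f(1.5986, 1.7086) = 5*1.5986^2 + 3*1.7086^2 = 21.5357


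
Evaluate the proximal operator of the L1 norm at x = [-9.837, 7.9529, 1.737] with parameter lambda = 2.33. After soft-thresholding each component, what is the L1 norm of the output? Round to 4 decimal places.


Soft-thresholding with lambda = 2.33:
prox(-9.837) = sign(-9.837)*max(|-9.837| - 2.33, 0) = -7.507
prox(7.9529) = sign(7.9529)*max(|7.9529| - 2.33, 0) = 5.6229
prox(1.737) = sign(1.737)*max(|1.737| - 2.33, 0) = 0.0
prox(x) = [-7.507, 5.6229, 0.0]
||prox(x)||_1 = 7.507 + 5.6229 + 0.0 = 13.1299


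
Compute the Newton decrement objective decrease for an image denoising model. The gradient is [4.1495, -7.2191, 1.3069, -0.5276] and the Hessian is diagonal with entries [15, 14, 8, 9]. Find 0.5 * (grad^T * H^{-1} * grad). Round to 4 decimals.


Step 1: H is diagonal, so H^(-1) * g = [0.2766, -0.5157, 0.1634, -0.0586].
Step 2: g^T H^(-1) g = sum_i g_i^2 / H_ii
  = (4.1495)^2/15 + (-7.2191)^2/14 + (1.3069)^2/8 + (-0.5276)^2/9
  = 1.1479 + 3.7225 + 0.2135 + 0.0309 = 5.1148
Step 3: Objective decrease = 0.5 * g^T H^(-1) g = 2.5574


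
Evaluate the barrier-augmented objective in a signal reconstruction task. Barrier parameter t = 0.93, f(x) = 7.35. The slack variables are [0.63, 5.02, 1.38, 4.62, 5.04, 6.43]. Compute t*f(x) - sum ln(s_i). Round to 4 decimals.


Step 1: Compute log-barrier.
ln values: [-0.462, 1.6134, 0.3221, 1.5304, 1.6174, 1.861]
phi = -(-0.462 + 1.6134 + 0.3221 + 1.5304 + 1.6174 + 1.861) = -6.4823
Step 2: Compute augmented objective.
t*f(x) = 0.93*7.35 = 6.8355
Total = 6.8355 - 6.4823 = 0.3532


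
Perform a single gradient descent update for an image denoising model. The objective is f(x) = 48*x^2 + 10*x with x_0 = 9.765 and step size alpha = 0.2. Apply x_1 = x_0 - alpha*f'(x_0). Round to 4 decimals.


We compute the gradient at x_0 and apply the update.
f'(x) = 96*x + 10
f'(9.765) = 96*9.765 + 10 = 947.44
x_1 = 9.765 - 0.2*947.44 = -179.723


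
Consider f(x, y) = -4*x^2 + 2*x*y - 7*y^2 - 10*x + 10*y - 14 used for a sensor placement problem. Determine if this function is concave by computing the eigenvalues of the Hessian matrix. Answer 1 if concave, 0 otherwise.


The Hessian of f(x,y) = -4*x^2 + 2*x*y - 7*y^2 - 10*x + 10*y - 14 is:
H = [[-8, 2], [2, -14]]
Trace = -8 - 14 = -22
Determinant = -8*-14 - (2)^2 = 108
Discriminant = (-22)^2 - 4*108 = 52.0
Eigenvalues: lambda_1 = -14.6056, lambda_2 = -7.3944
The function is concave.

1


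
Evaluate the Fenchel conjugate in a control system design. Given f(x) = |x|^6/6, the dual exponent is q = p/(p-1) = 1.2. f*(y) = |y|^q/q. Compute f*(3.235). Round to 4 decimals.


The conjugate exponent q satisfies 1/p + 1/q = 1.
p = 6, so q = 6/(6 - 1) = 1.2
|y|^q = 3.235^1.2 = 4.0912
f*(3.235) = 4.0912 / 1.2 = 3.4093


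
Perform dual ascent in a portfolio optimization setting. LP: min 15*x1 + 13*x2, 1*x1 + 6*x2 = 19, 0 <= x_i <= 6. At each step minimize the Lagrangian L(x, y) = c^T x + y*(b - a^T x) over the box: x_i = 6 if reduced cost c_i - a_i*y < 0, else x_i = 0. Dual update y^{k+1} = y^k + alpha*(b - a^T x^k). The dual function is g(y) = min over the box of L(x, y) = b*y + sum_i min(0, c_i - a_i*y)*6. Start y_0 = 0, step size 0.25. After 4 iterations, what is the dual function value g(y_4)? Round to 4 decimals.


Dual ascent for LP: min 15*x1 + 13*x2, 1*x1 + 6*x2 = 19, 0 <= x_i <= 6
Step 1: y^k = 0.0, reduced costs: (15.0, 13.0)
  x^k = (0.0, 0.0), subgradient = b - a^T x = 19.0
  y^{k+1} = 0.0 + 0.25*19.0 = 4.75
Step 2: y^k = 4.75, reduced costs: (10.25, -15.5)
  x^k = (0.0, 6.0), subgradient = b - a^T x = -17.0
  y^{k+1} = 4.75 + 0.25*-17.0 = 0.5
Step 3: y^k = 0.5, reduced costs: (14.5, 10.0)
  x^k = (0.0, 0.0), subgradient = b - a^T x = 19.0
  y^{k+1} = 0.5 + 0.25*19.0 = 5.25
Step 4: y^k = 5.25, reduced costs: (9.75, -18.5)
  x^k = (0.0, 6.0), subgradient = b - a^T x = -17.0
  y^{k+1} = 5.25 + 0.25*-17.0 = 1.0
Dual objective at y_4 = 1.0: reduced costs (14.0, 7.0), box minimizer x = (0.0, 0.0)
g(y_4) = b*y + (c1 - a1*y)*x1 + (c2 - a2*y)*x2 = 19*1.0 + 14.0*0.0 + 7.0*0.0 = 19.0 + 0.0 + 0.0 = 19.0


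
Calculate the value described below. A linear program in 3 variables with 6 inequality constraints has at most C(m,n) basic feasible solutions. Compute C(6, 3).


Each vertex corresponds to some choice of n active constraints out of m, so the number of vertices is at most C(m, n) = m! / (n!(m-n)!).
m = 6, n = 3
Numerator: 6 * 5 * 4
Denominator: 3! = 6
C(6, 3) = 20


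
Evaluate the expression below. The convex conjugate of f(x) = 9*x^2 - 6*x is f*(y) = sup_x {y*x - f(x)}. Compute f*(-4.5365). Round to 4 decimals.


f*(y) = sup_x {y*x - a*x^2 - b*x} = sup_x {(y-b)*x - a*x^2}
FOC: (y - b) - 2a*x = 0 => x* = (y - b)/(2a)
x* = (-4.5365 + 6)/(2*9) = 0.0813
f*(-4.5365) = (y-b)^2/(4a) = (-4.5365 + 6)^2/(4*9)
= 2.1418/36 = 0.0595


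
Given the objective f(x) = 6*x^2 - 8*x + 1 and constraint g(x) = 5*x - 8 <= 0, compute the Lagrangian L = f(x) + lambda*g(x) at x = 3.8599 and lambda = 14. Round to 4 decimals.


Step 1: Evaluate f(x).
f(3.8599) = 6*3.8599^2 - 8*3.8599 + 1 = 59.5138
Step 2: Evaluate g(x).
g(3.8599) = 5*3.8599 - 8 = 11.2995
Step 3: Compute Lagrangian.
L = 59.5138 + 14*11.2995 = 217.7068


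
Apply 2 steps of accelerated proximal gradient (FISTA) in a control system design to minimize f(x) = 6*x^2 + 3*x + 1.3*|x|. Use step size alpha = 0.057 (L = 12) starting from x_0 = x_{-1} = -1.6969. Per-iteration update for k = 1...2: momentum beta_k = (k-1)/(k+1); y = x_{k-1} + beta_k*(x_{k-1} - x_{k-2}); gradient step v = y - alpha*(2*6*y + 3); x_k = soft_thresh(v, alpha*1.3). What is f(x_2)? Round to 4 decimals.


FISTA on f(x) = 6*x^2 + 3*x + 1.3*|x|
L = 12, alpha = 0.057
Iteration 1: beta = 0.0, y = -1.6969 + 0.0*(-1.6969 + 1.6969) = -1.6969
  grad(y) = -17.3628, v = y - alpha*grad = -0.7072
  prox(v) = soft_thresh(-0.7072, 0.0741) = -0.6331
Iteration 2: beta = 0.3333, y = -0.6331 + 0.3333*(-0.6331 + 1.6969) = -0.2785
  grad(y) = -0.3423, v = y - alpha*grad = -0.259
  prox(v) = soft_thresh(-0.259, 0.0741) = -0.1849
f(x_2) = 6*(-0.1849)^2 + 3*(-0.1849) + 1.3*|-0.1849| = -0.1092


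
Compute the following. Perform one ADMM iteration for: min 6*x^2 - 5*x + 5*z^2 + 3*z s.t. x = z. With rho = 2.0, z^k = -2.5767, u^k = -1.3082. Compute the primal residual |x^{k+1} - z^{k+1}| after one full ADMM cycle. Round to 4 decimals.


ADMM iteration with rho = 2.0, z^k = -2.5767, u^k = -1.3082
Step 1: x-update.
Minimize 6*x^2 - 5*x + (2.0/2)*(x + 2.5767 - 1.3082)^2
FOC: (2*6 + 2.0)*x = 5 + 2.0*(-2.5767 + 1.3082)
x^{k+1} = 0.1759
Step 2: z-update.
Minimize 5*z^2 + 3*z + (2.0/2)*(0.1759 - z - 1.3082)^2
FOC: (2*5 + 2.0)*z = -3 + 2.0*(0.1759 - 1.3082)
z^{k+1} = -0.4387
Step 3: u-update.
u^{k+1} = -1.3082 + 0.1759 + 0.4387 = -0.6936
Step 4: Primal residual = |0.1759 + 0.4387| = 0.6146


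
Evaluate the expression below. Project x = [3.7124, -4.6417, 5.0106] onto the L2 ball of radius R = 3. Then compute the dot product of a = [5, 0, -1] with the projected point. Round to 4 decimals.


Step 1: Compute ||x|| (intermediates to 6 decimals).
||x|| = sqrt(3.7124^2 + (-4.6417)^2 + 5.0106^2) = 7.773893
Step 2: Project.
Since ||x|| > R, scale = R/||x|| = 3/7.773893 = 0.385907, proj(x) = scale * x
proj(x) = [1.432641, -1.791265, 1.933626]
Step 3: Dot product.
a^T * proj(x) = 5*1.432641 + 0*(-1.791265) - 1*1.933626 = 5.2296


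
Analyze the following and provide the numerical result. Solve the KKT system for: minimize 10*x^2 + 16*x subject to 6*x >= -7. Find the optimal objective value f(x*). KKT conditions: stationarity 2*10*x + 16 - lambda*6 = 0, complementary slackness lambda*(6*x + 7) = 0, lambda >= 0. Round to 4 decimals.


Step 1: Try lambda = 0 (constraint inactive).
Stationarity: 2*10*x + 16 = 0
x* = -16/(2*10) = -0.8
Check constraint: 6*-0.8 = -4.8 >= -7 -- satisfied.
Step 2: Compute optimal value.
f(x*) = 10*(-0.8)^2 + 16*(-0.8) = -6.4


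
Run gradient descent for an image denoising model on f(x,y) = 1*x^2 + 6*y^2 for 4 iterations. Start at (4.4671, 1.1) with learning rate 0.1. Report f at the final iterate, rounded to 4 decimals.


Gradient descent on f(x,y) = 1*x^2 + 6*y^2.
Starting point: (4.4671, 1.1), alpha = 0.1
Step 1: grad_x = 2*1*4.4671 = 8.9342, grad_y = 2*6*1.1 = 13.2
  x_1 = 4.4671 - 0.1*8.9342 = 3.5737
  y_1 = 1.1 - 0.1*13.2 = -0.22
Step 2: grad_x = 2*1*3.5737 = 7.1474, grad_y = 2*6*-0.22 = -2.64
  x_2 = 3.5737 - 0.1*7.1474 = 2.8589
  y_2 = -0.22 - 0.1*-2.64 = 0.044
Step 3: grad_x = 2*1*2.8589 = 5.7179, grad_y = 2*6*0.044 = 0.528
  x_3 = 2.8589 - 0.1*5.7179 = 2.2872
  y_3 = 0.044 - 0.1*0.528 = -0.0088
Step 4: grad_x = 2*1*2.2872 = 4.5743, grad_y = 2*6*-0.0088 = -0.1056
  x_4 = 2.2872 - 0.1*4.5743 = 1.8297
  y_4 = -0.0088 - 0.1*-0.1056 = 0.0018
f(1.8297, 0.0018) = 1*1.8297^2 + 6*0.0018^2 = 3.3479


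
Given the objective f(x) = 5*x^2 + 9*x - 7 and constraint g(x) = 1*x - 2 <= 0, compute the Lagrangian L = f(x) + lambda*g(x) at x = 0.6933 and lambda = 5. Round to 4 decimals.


Step 1: Evaluate f(x).
f(0.6933) = 5*0.6933^2 + 9*0.6933 - 7 = 1.643
Step 2: Evaluate g(x).
g(0.6933) = 1*0.6933 - 2 = -1.3067
Step 3: Compute Lagrangian.
L = 1.643 + 5*-1.3067 = -4.8905


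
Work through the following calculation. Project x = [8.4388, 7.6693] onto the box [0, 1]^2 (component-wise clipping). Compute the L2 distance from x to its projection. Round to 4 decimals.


Project each component onto [0, 1].
clip(8.4388) = 1.0, clip(7.6693) = 1.0
Projection = [1.0, 1.0]
Squared diffs: [55.3357, 44.4796]
Distance = sqrt(99.8153) = 9.9908


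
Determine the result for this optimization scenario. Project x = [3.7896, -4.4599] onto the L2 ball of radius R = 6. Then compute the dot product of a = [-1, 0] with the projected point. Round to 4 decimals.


Step 1: Compute ||x|| (intermediates to 6 decimals).
||x|| = sqrt(3.7896^2 + (-4.4599)^2) = 5.852502
Step 2: Project.
Since ||x|| <= R, proj = x (no scaling needed).
proj(x) = [3.7896, -4.4599]
Step 3: Dot product.
a^T * proj(x) = -1*3.7896 + 0*(-4.4599) = -3.7896


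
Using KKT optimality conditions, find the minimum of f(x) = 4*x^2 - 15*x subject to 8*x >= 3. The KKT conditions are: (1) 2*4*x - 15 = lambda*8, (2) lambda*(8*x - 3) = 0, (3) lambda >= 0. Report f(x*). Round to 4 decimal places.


Step 1: Try lambda = 0 (constraint inactive).
Stationarity: 2*4*x - 15 = 0
x* = 15/(2*4) = 1.875
Check constraint: 8*1.875 = 15.0 >= 3 -- satisfied.
Step 2: Compute optimal value.
f(x*) = 4*1.875^2 - 15*1.875 = -14.0625


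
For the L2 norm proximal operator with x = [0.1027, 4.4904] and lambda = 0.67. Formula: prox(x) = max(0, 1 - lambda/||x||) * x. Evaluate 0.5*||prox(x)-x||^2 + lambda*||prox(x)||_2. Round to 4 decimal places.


Step 1: Compute ||x||.
||x|| = 4.4916
Step 2: Compute scaling factor.
scale = max(0, 1 - 0.67/4.4916) = 0.8508
Step 3: prox(x) = [0.0874, 3.8206]
||prox(x)|| = 3.8216
Step 4: Proximal objective.
0.5*||prox-x||^2 = 0.2245
lambda*||prox|| = 2.5605
Total = 2.7849


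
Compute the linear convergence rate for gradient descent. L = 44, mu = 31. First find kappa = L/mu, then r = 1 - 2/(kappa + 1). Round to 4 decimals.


Step 1: Compute the condition number.
kappa = L/mu = 44/31 = 1.4194
Step 2: Compute the convergence rate.
r = 1 - 2/(kappa + 1) = 1 - 2*mu/(L + mu) = (L - mu)/(L + mu) = 13/75 = 0.1733


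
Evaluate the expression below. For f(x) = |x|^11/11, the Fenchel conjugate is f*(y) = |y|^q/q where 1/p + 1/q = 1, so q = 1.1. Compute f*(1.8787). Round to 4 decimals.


The conjugate exponent q satisfies 1/p + 1/q = 1.
p = 11, so q = 11/(11 - 1) = 1.1
|y|^q = 1.8787^1.1 = 2.001
f*(1.8787) = 2.001 / 1.1 = 1.8191


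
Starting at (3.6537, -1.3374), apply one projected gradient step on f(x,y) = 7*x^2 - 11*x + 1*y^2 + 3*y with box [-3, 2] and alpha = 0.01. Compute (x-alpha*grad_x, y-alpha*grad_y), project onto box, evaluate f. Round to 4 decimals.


Step 1: Compute gradient at (3.6537, -1.3374).
grad_x = 2*7*3.6537 - 11 = 40.1518
grad_y = 2*1*-1.3374 + 3 = 0.3252
Step 2: Gradient step.
x_raw = 3.6537 - 0.01*40.1518 = 3.2522
y_raw = -1.3374 - 0.01*0.3252 = -1.3407
Step 3: Project onto [-3, 2].
x_proj = clip(3.2522) = 2.0
y_proj = clip(-1.3407) = -1.3407
Step 4: Evaluate f.
f(2.0, -1.3407) = 3.7754


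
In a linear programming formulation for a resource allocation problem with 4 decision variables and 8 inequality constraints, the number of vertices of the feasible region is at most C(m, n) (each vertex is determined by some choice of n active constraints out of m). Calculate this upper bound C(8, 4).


Each vertex corresponds to some choice of n active constraints out of m, so the number of vertices is at most C(m, n) = m! / (n!(m-n)!).
m = 8, n = 4
Numerator: 8 * 7 * 6 * 5
Denominator: 4! = 24
C(8, 4) = 70


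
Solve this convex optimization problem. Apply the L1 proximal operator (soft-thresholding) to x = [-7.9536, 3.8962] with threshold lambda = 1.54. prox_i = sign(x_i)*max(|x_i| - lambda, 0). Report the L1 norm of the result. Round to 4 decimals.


Soft-thresholding with lambda = 1.54:
prox(-7.9536) = sign(-7.9536)*max(|-7.9536| - 1.54, 0) = -6.4136
prox(3.8962) = sign(3.8962)*max(|3.8962| - 1.54, 0) = 2.3562
prox(x) = [-6.4136, 2.3562]
||prox(x)||_1 = 6.4136 + 2.3562 = 8.7698


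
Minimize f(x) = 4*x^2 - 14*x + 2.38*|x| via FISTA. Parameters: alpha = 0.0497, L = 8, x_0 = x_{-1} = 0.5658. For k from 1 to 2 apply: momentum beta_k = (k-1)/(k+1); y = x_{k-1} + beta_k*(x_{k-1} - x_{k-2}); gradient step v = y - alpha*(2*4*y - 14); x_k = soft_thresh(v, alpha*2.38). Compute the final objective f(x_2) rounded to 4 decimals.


FISTA on f(x) = 4*x^2 - 14*x + 2.38*|x|
L = 8, alpha = 0.0497
Iteration 1: beta = 0.0, y = 0.5658 + 0.0*(0.5658 - 0.5658) = 0.5658
  grad(y) = -9.4736, v = y - alpha*grad = 1.0366
  prox(v) = soft_thresh(1.0366, 0.1183) = 0.9184
Iteration 2: beta = 0.3333, y = 0.9184 + 0.3333*(0.9184 - 0.5658) = 1.0359
  grad(y) = -5.713, v = y - alpha*grad = 1.3198
  prox(v) = soft_thresh(1.3198, 0.1183) = 1.2015
f(x_2) = 4*1.2015^2 - 14*1.2015 + 2.38*|1.2015| = -8.1871


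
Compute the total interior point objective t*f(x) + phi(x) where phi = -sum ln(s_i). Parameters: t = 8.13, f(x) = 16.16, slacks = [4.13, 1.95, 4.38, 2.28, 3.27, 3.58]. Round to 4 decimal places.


Step 1: Compute log-barrier.
ln values: [1.4183, 0.6678, 1.477, 0.8242, 1.1848, 1.2754]
phi = -(1.4183 + 0.6678 + 1.477 + 0.8242 + 1.1848 + 1.2754) = -6.8475
Step 2: Compute augmented objective.
t*f(x) = 8.13*16.16 = 131.3808
Total = 131.3808 - 6.8475 = 124.5333


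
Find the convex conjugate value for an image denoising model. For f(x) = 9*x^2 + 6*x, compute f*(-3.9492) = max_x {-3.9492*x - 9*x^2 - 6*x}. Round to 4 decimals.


f*(y) = sup_x {y*x - a*x^2 - b*x} = sup_x {(y-b)*x - a*x^2}
FOC: (y - b) - 2a*x = 0 => x* = (y - b)/(2a)
x* = (-3.9492 - 6)/(2*9) = -0.5527
f*(-3.9492) = (y-b)^2/(4a) = (-3.9492 - 6)^2/(4*9)
= 98.9866/36 = 2.7496


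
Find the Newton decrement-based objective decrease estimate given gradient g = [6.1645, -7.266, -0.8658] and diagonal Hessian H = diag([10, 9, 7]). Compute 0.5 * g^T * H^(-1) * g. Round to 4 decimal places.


Step 1: H is diagonal, so H^(-1) * g = [0.6165, -0.8073, -0.1237].
Step 2: g^T H^(-1) g = sum_i g_i^2 / H_ii
  = (6.1645)^2/10 + (-7.266)^2/9 + (-0.8658)^2/7
  = 3.8001 + 5.8661 + 0.1071 = 9.7733
Step 3: Objective decrease = 0.5 * g^T H^(-1) g = 4.8866


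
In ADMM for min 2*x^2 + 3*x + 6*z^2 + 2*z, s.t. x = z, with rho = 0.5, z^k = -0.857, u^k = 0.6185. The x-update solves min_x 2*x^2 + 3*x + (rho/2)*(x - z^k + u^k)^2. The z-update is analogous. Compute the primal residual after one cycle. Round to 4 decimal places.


ADMM iteration with rho = 0.5, z^k = -0.857, u^k = 0.6185
Step 1: x-update.
Minimize 2*x^2 + 3*x + (0.5/2)*(x + 0.857 + 0.6185)^2
FOC: (2*2 + 0.5)*x = -3 + 0.5*(-0.857 - 0.6185)
x^{k+1} = -0.8306
Step 2: z-update.
Minimize 6*z^2 + 2*z + (0.5/2)*(-0.8306 - z + 0.6185)^2
FOC: (2*6 + 0.5)*z = -2 + 0.5*(-0.8306 + 0.6185)
z^{k+1} = -0.1685
Step 3: u-update.
u^{k+1} = 0.6185 - 0.8306 + 0.1685 = -0.0436
Step 4: Primal residual = |-0.8306 + 0.1685| = 0.6621


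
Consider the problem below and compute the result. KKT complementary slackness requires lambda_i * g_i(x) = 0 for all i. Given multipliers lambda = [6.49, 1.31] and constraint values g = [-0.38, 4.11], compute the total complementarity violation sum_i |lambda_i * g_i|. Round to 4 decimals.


KKT complementary slackness check:
lambda_1 * g_1 = 6.49 * -0.38 = -2.4662
lambda_2 * g_2 = 1.31 * 4.11 = 5.3841
Total violation = 2.4662 + 5.3841 = 7.8503


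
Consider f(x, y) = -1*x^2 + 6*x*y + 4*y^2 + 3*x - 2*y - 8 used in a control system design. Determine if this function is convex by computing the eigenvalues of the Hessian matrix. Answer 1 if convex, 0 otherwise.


The Hessian of f(x,y) = -1*x^2 + 6*x*y + 4*y^2 + 3*x - 2*y - 8 is:
H = [[-2, 6], [6, 8]]
Trace = -2 + 8 = 6
Determinant = -2*8 - (6)^2 = -52
Discriminant = (6)^2 - 4*-52 = 244.0
Eigenvalues: lambda_1 = -4.8102, lambda_2 = 10.8102
The function is not convex.

0


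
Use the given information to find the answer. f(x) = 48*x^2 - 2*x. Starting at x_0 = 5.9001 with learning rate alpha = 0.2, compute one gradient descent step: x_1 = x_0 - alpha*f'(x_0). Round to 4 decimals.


We compute the gradient at x_0 and apply the update.
f'(x) = 96*x - 2
f'(5.9001) = 96*5.9001 - 2 = 564.4096
x_1 = 5.9001 - 0.2*564.4096 = -106.9818


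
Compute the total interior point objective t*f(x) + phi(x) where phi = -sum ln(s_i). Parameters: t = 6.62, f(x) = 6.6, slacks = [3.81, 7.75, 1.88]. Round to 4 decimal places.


Step 1: Compute log-barrier.
ln values: [1.3376, 2.0477, 0.6313]
phi = -(1.3376 + 2.0477 + 0.6313) = -4.0166
Step 2: Compute augmented objective.
t*f(x) = 6.62*6.6 = 43.692
Total = 43.692 - 4.0166 = 39.6754
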